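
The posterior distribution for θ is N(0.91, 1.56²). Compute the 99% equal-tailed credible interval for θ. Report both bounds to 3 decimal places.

[-3.108, 4.928]

The posterior is symmetric, so the 99% equal-tailed interval is θ = 0.91 ± z·1.56 with z = 2.576.
Half-width: 2.576 × 1.56 = 4.018.
0.91 − 4.018 = -3.108; 0.91 + 4.018 = 4.928.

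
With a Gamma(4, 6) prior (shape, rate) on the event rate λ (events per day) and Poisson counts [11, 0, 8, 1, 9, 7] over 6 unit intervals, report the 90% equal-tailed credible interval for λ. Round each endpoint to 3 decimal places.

[2.516, 4.245]

Posterior: Gamma(4+36, 6+6) = Gamma(40, 12) (shape, rate).
Equal-tailed 90% interval: Gamma(40, 12) quantiles at 0.05 and 0.95.
Posterior mean ≈ 3.333, SD ≈ 0.527; a Normal approximation gives roughly [2.466, 4.200].
Exact: lower = 2.516; upper = 4.245.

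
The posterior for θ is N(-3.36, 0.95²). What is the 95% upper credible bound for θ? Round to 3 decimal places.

Need U with P(θ ≤ U) = 0.95: U = -3.36 + z_{0.05}·0.95.
z = 1.645; U = -3.36 + 1.645 × 0.95 = -1.797.

-1.797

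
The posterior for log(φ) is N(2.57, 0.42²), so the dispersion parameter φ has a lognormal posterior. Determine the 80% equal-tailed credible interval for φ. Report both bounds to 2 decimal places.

On the log scale the 80% interval is 2.57 ± 1.282 × 0.42 = [2.0317, 3.1083].
Exponentiate: [e^2.0317, e^3.1083] = [7.63, 22.38].

[7.63, 22.38]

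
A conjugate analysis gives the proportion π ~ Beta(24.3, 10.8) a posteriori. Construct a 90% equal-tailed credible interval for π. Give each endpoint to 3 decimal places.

Posterior: Beta(24.3, 10.8).
Equal-tailed 90% interval: the 0.05 and 0.95 quantiles of Beta(24.3, 10.8).
Posterior mean ≈ 0.692, SD ≈ 0.077; a Normal approximation gives roughly [0.566, 0.819].
Exact: F⁻¹(0.05) = 0.560; F⁻¹(0.95) = 0.812.

[0.560, 0.812]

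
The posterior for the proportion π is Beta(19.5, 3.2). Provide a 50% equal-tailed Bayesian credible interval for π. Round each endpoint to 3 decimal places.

[0.817, 0.912]

Posterior: Beta(19.5, 3.2).
Equal-tailed 50% interval: the 0.25 and 0.75 quantiles of Beta(19.5, 3.2).
Posterior mean ≈ 0.859, SD ≈ 0.071; a Normal approximation gives roughly [0.811, 0.907].
Exact: F⁻¹(0.25) = 0.817; F⁻¹(0.75) = 0.912.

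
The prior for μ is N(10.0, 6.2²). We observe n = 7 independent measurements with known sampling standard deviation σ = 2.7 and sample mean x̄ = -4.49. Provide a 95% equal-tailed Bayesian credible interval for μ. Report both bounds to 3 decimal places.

Posterior precision = 1/6.2² + 7/2.7² = 0.0260 + 0.9602 = 0.9862, so posterior SD = 1.0070.
Posterior mean = (10.0/6.2² + 7·-4.49/2.7²) / 0.9862 = -4.1078.
Interval: -4.1078 ± 1.960 × 1.0070 → [-6.081, -2.134].

[-6.081, -2.134]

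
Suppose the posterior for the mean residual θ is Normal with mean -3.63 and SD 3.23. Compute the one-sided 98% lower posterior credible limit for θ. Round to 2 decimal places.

-10.26

Need L with P(θ ≥ L) = 0.98: L = -3.63 − z_{0.02}·3.23.
z = 2.054; L = -3.63 − 2.054 × 3.23 = -10.26.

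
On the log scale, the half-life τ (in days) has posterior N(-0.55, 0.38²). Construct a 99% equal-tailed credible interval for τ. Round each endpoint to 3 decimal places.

[0.217, 1.535]

On the log scale the 99% interval is -0.55 ± 2.576 × 0.38 = [-1.5288, 0.4288].
Exponentiate: [e^-1.5288, e^0.4288] = [0.217, 1.535].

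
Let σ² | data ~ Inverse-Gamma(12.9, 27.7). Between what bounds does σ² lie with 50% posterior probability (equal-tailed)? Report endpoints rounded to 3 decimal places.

Inverse-Gamma(12.9, 27.7) quantiles: F⁻¹(0.25) and F⁻¹(0.75).
Equivalently, 1/σ² ~ Gamma(12.9, rate = 27.7); invert its 0.75 and 0.25 quantiles.
Posterior mean ≈ 2.328, SD ≈ 0.705; a Normal approximation gives roughly [1.852, 2.803].
Exact: lower = 1.833; upper = 2.681.

[1.833, 2.681]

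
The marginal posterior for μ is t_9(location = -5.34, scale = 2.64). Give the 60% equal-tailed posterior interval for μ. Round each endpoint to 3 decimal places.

The t_9 distribution is symmetric; the 60% interval is -5.34 ± t·2.64 with t_{0.8,9} = 0.883.
Half-width: 0.883 × 2.64 = 2.332.
-5.34 − 2.332 = -7.672; -5.34 + 2.332 = -3.008.

[-7.672, -3.008]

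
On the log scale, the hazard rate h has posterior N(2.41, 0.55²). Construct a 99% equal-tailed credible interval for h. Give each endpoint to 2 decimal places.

On the log scale the 99% interval is 2.41 ± 2.576 × 0.55 = [0.9933, 3.8267].
Exponentiate: [e^0.9933, e^3.8267] = [2.70, 45.91].

[2.70, 45.91]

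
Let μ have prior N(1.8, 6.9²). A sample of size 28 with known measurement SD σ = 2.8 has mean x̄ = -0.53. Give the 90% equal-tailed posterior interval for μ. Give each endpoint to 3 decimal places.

[-1.384, 0.351]

Posterior precision = 1/6.9² + 28/2.8² = 0.0210 + 3.5714 = 3.5924, so posterior SD = 0.5276.
Posterior mean = (1.8/6.9² + 28·-0.53/2.8²) / 3.5924 = -0.5164.
Interval: -0.5164 ± 1.645 × 0.5276 → [-1.384, 0.351].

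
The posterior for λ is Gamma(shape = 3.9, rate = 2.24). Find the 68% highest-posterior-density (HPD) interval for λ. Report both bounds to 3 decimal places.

[0.664, 2.235]

The posterior is unimodal and skewed, so the HPD interval has equal density at both endpoints and is the shortest 68% interval.
Solving f(0.664) = f(2.235) with F(2.235) − F(0.664) = 0.68 gives [0.664, 2.235].
For comparison, the equal-tailed interval is [0.901, 2.579]; the HPD is narrower and shifted toward the mode.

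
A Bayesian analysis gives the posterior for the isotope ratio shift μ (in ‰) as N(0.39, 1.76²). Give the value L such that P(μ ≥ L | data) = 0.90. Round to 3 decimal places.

-1.866

Need L with P(μ ≥ L) = 0.90: L = 0.39 − z_{0.1}·1.76.
z = 1.282; L = 0.39 − 1.282 × 1.76 = -1.866.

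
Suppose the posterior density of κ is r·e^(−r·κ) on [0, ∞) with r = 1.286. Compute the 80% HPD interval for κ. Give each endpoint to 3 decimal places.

The exponential density is strictly decreasing on [0, ∞), so the HPD interval is anchored at 0: [0, q] with P(κ ≤ q) = 0.80.
q = −ln(1 − 0.80) / 1.286 = 1.6094 / 1.286 = 1.252.

[0.000, 1.252]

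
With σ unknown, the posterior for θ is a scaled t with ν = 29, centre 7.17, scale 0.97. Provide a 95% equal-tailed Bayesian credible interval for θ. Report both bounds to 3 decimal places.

The t_29 distribution is symmetric; the 95% interval is 7.17 ± t·0.97 with t_{0.975,29} = 2.045.
Half-width: 2.045 × 0.97 = 1.984.
7.17 − 1.984 = 5.186; 7.17 + 1.984 = 9.154.

[5.186, 9.154]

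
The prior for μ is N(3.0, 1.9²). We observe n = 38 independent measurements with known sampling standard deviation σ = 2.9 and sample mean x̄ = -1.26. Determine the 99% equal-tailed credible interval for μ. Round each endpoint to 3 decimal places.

Posterior precision = 1/1.9² + 38/2.9² = 0.2770 + 4.5184 = 4.7954, so posterior SD = 0.4567.
Posterior mean = (3.0/1.9² + 38·-1.26/2.9²) / 4.7954 = -1.0139.
Interval: -1.0139 ± 2.576 × 0.4567 → [-2.190, 0.162].

[-2.190, 0.162]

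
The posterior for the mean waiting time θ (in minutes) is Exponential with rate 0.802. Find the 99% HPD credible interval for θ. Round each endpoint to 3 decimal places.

The exponential density is strictly decreasing on [0, ∞), so the HPD interval is anchored at 0: [0, q] with P(θ ≤ q) = 0.99.
q = −ln(1 − 0.99) / 0.802 = 4.6052 / 0.802 = 5.742.

[0.000, 5.742]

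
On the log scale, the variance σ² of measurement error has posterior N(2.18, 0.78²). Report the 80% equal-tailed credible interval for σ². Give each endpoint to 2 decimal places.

[3.26, 24.04]

On the log scale the 80% interval is 2.18 ± 1.282 × 0.78 = [1.1804, 3.1796].
Exponentiate: [e^1.1804, e^3.1796] = [3.26, 24.04].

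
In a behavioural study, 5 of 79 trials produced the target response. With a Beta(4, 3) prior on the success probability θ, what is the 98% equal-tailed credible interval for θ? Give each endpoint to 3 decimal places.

[0.042, 0.194]

Posterior: Beta(4+5, 3+74) = Beta(9, 77).
Equal-tailed 98% interval: the 0.01 and 0.99 quantiles of Beta(9, 77).
Posterior mean ≈ 0.105, SD ≈ 0.033; a Normal approximation gives roughly [0.028, 0.181].
Exact: F⁻¹(0.01) = 0.042; F⁻¹(0.99) = 0.194.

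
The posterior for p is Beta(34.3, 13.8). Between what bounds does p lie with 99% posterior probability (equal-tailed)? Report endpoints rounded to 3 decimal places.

[0.534, 0.860]

Posterior: Beta(34.3, 13.8).
Equal-tailed 99% interval: the 0.005 and 0.995 quantiles of Beta(34.3, 13.8).
Posterior mean ≈ 0.713, SD ≈ 0.065; a Normal approximation gives roughly [0.547, 0.879].
Exact: F⁻¹(0.005) = 0.534; F⁻¹(0.995) = 0.860.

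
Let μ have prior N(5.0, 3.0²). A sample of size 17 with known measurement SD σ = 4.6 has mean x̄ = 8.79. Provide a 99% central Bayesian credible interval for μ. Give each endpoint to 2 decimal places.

Posterior precision = 1/3.0² + 17/4.6² = 0.1111 + 0.8034 = 0.9145, so posterior SD = 1.0457.
Posterior mean = (5.0/3.0² + 17·8.79/4.6²) / 0.9145 = 8.3295.
Interval: 8.3295 ± 2.576 × 1.0457 → [5.64, 11.02].

[5.64, 11.02]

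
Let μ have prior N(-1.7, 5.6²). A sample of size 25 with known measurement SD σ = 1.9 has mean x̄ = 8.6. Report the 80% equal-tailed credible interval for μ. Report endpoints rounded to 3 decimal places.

[8.067, 9.039]

Posterior precision = 1/5.6² + 25/1.9² = 0.0319 + 6.9252 = 6.9571, so posterior SD = 0.3791.
Posterior mean = (-1.7/5.6² + 25·8.6/1.9²) / 6.9571 = 8.5528.
Interval: 8.5528 ± 1.282 × 0.3791 → [8.067, 9.039].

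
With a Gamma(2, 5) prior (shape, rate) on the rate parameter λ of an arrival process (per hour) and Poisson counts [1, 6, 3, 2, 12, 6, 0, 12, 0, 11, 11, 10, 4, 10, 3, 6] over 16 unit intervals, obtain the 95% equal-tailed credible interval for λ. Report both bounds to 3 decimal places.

Posterior: Gamma(2+97, 5+16) = Gamma(99, 21) (shape, rate).
Equal-tailed 95% interval: Gamma(99, 21) quantiles at 0.025 and 0.975.
Posterior mean ≈ 4.714, SD ≈ 0.474; a Normal approximation gives roughly [3.786, 5.643].
Exact: lower = 3.832; upper = 5.687.

[3.832, 5.687]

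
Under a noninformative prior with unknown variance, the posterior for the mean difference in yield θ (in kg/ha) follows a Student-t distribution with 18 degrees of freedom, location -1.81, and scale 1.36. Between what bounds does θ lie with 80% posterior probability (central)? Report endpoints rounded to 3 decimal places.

The t_18 distribution is symmetric; the 80% interval is -1.81 ± t·1.36 with t_{0.9,18} = 1.330.
Half-width: 1.330 × 1.36 = 1.809.
-1.81 − 1.809 = -3.619; -1.81 + 1.809 = -0.001.

[-3.619, -0.001]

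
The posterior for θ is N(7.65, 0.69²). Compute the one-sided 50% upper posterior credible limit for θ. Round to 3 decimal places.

7.650

Need U with P(θ ≤ U) = 0.50: U = 7.65 + z_{0.5}·0.69.
z = 0.000; U = 7.65 + 0.000 × 0.69 = 7.650.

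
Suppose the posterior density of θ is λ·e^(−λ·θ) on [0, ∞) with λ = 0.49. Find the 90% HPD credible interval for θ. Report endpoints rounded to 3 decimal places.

[0.000, 4.699]

The exponential density is strictly decreasing on [0, ∞), so the HPD interval is anchored at 0: [0, q] with P(θ ≤ q) = 0.90.
q = −ln(1 − 0.90) / 0.49 = 2.3026 / 0.49 = 4.699.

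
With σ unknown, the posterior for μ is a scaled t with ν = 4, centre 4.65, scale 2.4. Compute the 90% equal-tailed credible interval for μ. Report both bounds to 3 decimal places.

[-0.466, 9.766]

The t_4 distribution is symmetric; the 90% interval is 4.65 ± t·2.4 with t_{0.95,4} = 2.132.
Half-width: 2.132 × 2.4 = 5.116.
4.65 − 5.116 = -0.466; 4.65 + 5.116 = 9.766.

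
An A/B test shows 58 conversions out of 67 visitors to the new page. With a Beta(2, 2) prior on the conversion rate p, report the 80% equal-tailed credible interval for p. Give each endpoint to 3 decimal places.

[0.788, 0.897]

Posterior: Beta(2+58, 2+9) = Beta(60, 11).
Equal-tailed 80% interval: the 0.1 and 0.9 quantiles of Beta(60, 11).
Posterior mean ≈ 0.845, SD ≈ 0.043; a Normal approximation gives roughly [0.790, 0.900].
Exact: F⁻¹(0.1) = 0.788; F⁻¹(0.9) = 0.897.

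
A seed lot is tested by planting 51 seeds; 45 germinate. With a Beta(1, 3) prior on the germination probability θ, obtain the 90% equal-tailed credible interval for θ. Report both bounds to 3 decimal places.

Posterior: Beta(1+45, 3+6) = Beta(46, 9).
Equal-tailed 90% interval: the 0.05 and 0.95 quantiles of Beta(46, 9).
Posterior mean ≈ 0.836, SD ≈ 0.049; a Normal approximation gives roughly [0.755, 0.918].
Exact: F⁻¹(0.05) = 0.749; F⁻¹(0.95) = 0.910.

[0.749, 0.910]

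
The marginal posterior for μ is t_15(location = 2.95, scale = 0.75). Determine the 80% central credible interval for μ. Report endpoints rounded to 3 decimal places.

[1.945, 3.955]

The t_15 distribution is symmetric; the 80% interval is 2.95 ± t·0.75 with t_{0.9,15} = 1.341.
Half-width: 1.341 × 0.75 = 1.005.
2.95 − 1.005 = 1.945; 2.95 + 1.005 = 3.955.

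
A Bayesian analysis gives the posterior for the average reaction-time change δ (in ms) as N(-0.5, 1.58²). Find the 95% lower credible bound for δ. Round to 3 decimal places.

Need L with P(δ ≥ L) = 0.95: L = -0.5 − z_{0.05}·1.58.
z = 1.645; L = -0.5 − 1.645 × 1.58 = -3.099.

-3.099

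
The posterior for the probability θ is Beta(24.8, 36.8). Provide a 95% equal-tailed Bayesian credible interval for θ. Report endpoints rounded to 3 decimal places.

Posterior: Beta(24.8, 36.8).
Equal-tailed 95% interval: the 0.025 and 0.975 quantiles of Beta(24.8, 36.8).
Posterior mean ≈ 0.403, SD ≈ 0.062; a Normal approximation gives roughly [0.281, 0.524].
Exact: F⁻¹(0.025) = 0.285; F⁻¹(0.975) = 0.527.

[0.285, 0.527]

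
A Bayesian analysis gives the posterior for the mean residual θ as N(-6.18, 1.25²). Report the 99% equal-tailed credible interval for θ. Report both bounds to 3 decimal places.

The posterior is symmetric, so the 99% equal-tailed interval is θ = -6.18 ± z·1.25 with z = 2.576.
Half-width: 2.576 × 1.25 = 3.220.
-6.18 − 3.220 = -9.400; -6.18 + 3.220 = -2.960.

[-9.400, -2.960]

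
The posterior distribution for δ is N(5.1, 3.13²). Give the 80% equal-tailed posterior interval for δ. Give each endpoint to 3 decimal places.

The posterior is symmetric, so the 80% equal-tailed interval is δ = 5.1 ± z·3.13 with z = 1.282.
Half-width: 1.282 × 3.13 = 4.011.
5.1 − 4.011 = 1.089; 5.1 + 4.011 = 9.111.

[1.089, 9.111]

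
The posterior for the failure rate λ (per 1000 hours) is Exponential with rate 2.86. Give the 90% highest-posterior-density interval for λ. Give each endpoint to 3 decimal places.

The exponential density is strictly decreasing on [0, ∞), so the HPD interval is anchored at 0: [0, q] with P(λ ≤ q) = 0.90.
q = −ln(1 − 0.90) / 2.86 = 2.3026 / 2.86 = 0.805.

[0.000, 0.805]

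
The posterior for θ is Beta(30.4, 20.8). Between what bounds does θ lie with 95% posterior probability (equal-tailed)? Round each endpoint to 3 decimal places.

Posterior: Beta(30.4, 20.8).
Equal-tailed 95% interval: the 0.025 and 0.975 quantiles of Beta(30.4, 20.8).
Posterior mean ≈ 0.594, SD ≈ 0.068; a Normal approximation gives roughly [0.461, 0.727].
Exact: F⁻¹(0.025) = 0.458; F⁻¹(0.975) = 0.723.

[0.458, 0.723]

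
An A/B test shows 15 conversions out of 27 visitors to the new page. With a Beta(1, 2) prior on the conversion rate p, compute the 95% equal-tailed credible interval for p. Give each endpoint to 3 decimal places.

[0.357, 0.706]

Posterior: Beta(1+15, 2+12) = Beta(16, 14).
Equal-tailed 95% interval: the 0.025 and 0.975 quantiles of Beta(16, 14).
Posterior mean ≈ 0.533, SD ≈ 0.090; a Normal approximation gives roughly [0.358, 0.709].
Exact: F⁻¹(0.025) = 0.357; F⁻¹(0.975) = 0.706.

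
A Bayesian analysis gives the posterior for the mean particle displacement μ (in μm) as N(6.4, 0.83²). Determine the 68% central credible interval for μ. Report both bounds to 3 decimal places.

[5.575, 7.225]

The posterior is symmetric, so the 68% equal-tailed interval is μ = 6.4 ± z·0.83 with z = 0.994.
Half-width: 0.994 × 0.83 = 0.825.
6.4 − 0.825 = 5.575; 6.4 + 0.825 = 7.225.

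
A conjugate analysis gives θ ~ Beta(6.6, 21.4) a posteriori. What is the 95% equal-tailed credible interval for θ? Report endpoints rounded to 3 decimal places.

Posterior: Beta(6.6, 21.4).
Equal-tailed 95% interval: the 0.025 and 0.975 quantiles of Beta(6.6, 21.4).
Posterior mean ≈ 0.236, SD ≈ 0.079; a Normal approximation gives roughly [0.081, 0.390].
Exact: F⁻¹(0.025) = 0.101; F⁻¹(0.975) = 0.406.

[0.101, 0.406]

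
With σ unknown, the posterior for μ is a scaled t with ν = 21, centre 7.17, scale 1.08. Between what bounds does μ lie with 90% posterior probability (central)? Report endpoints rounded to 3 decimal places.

[5.312, 9.028]

The t_21 distribution is symmetric; the 90% interval is 7.17 ± t·1.08 with t_{0.95,21} = 1.721.
Half-width: 1.721 × 1.08 = 1.858.
7.17 − 1.858 = 5.312; 7.17 + 1.858 = 9.028.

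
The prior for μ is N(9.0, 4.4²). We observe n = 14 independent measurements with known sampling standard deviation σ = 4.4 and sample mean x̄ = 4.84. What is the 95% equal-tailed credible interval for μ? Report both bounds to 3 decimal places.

[2.891, 7.344]

Posterior precision = 1/4.4² + 14/4.4² = 0.0517 + 0.7231 = 0.7748, so posterior SD = 1.1361.
Posterior mean = (9.0/4.4² + 14·4.84/4.4²) / 0.7748 = 5.1173.
Interval: 5.1173 ± 1.960 × 1.1361 → [2.891, 7.344].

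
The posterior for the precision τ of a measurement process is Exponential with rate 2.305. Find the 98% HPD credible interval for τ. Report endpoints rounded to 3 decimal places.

[0.000, 1.697]

The exponential density is strictly decreasing on [0, ∞), so the HPD interval is anchored at 0: [0, q] with P(τ ≤ q) = 0.98.
q = −ln(1 − 0.98) / 2.305 = 3.9120 / 2.305 = 1.697.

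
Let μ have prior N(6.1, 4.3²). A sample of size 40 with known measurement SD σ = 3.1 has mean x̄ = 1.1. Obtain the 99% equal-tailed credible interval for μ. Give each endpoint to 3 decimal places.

[-0.090, 2.419]

Posterior precision = 1/4.3² + 40/3.1² = 0.0541 + 4.1623 = 4.2164, so posterior SD = 0.4870.
Posterior mean = (6.1/4.3² + 40·1.1/3.1²) / 4.2164 = 1.1641.
Interval: 1.1641 ± 2.576 × 0.4870 → [-0.090, 2.419].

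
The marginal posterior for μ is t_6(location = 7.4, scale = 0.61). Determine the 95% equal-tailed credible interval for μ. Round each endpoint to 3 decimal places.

The t_6 distribution is symmetric; the 95% interval is 7.4 ± t·0.61 with t_{0.975,6} = 2.447.
Half-width: 2.447 × 0.61 = 1.493.
7.4 − 1.493 = 5.907; 7.4 + 1.493 = 8.893.

[5.907, 8.893]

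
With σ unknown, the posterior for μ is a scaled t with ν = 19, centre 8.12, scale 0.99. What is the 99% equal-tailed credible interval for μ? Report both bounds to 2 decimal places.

The t_19 distribution is symmetric; the 99% interval is 8.12 ± t·0.99 with t_{0.995,19} = 2.861.
Half-width: 2.861 × 0.99 = 2.83.
8.12 − 2.83 = 5.29; 8.12 + 2.83 = 10.95.

[5.29, 10.95]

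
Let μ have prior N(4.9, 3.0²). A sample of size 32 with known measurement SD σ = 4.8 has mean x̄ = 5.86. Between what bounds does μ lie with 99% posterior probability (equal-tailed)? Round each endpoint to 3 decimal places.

[3.686, 7.892]

Posterior precision = 1/3.0² + 32/4.8² = 0.1111 + 1.3889 = 1.5000, so posterior SD = 0.8165.
Posterior mean = (4.9/3.0² + 32·5.86/4.8²) / 1.5000 = 5.7889.
Interval: 5.7889 ± 2.576 × 0.8165 → [3.686, 7.892].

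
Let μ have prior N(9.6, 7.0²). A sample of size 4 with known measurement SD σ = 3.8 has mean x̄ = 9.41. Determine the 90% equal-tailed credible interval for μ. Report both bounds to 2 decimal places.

Posterior precision = 1/7.0² + 4/3.8² = 0.0204 + 0.2770 = 0.2974, so posterior SD = 1.8337.
Posterior mean = (9.6/7.0² + 4·9.41/3.8²) / 0.2974 = 9.4230.
Interval: 9.4230 ± 1.645 × 1.8337 → [6.41, 12.44].

[6.41, 12.44]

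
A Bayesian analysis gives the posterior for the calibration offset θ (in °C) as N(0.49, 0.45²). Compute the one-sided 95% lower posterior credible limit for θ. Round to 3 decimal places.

-0.250

Need L with P(θ ≥ L) = 0.95: L = 0.49 − z_{0.05}·0.45.
z = 1.645; L = 0.49 − 1.645 × 0.45 = -0.250.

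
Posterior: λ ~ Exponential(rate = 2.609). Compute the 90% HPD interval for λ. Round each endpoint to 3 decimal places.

The exponential density is strictly decreasing on [0, ∞), so the HPD interval is anchored at 0: [0, q] with P(λ ≤ q) = 0.90.
q = −ln(1 − 0.90) / 2.609 = 2.3026 / 2.609 = 0.883.

[0.000, 0.883]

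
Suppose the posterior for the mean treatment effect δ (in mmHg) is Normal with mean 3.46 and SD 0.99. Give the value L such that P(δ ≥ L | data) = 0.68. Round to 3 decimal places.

Need L with P(δ ≥ L) = 0.68: L = 3.46 − z_{0.32}·0.99.
z = 0.468; L = 3.46 − 0.468 × 0.99 = 2.997.

2.997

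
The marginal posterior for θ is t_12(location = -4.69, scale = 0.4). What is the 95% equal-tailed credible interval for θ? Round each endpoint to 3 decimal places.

[-5.562, -3.818]

The t_12 distribution is symmetric; the 95% interval is -4.69 ± t·0.4 with t_{0.975,12} = 2.179.
Half-width: 2.179 × 0.4 = 0.872.
-4.69 − 0.872 = -5.562; -4.69 + 0.872 = -3.818.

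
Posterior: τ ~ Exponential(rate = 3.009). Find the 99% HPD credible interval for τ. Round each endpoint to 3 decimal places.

The exponential density is strictly decreasing on [0, ∞), so the HPD interval is anchored at 0: [0, q] with P(τ ≤ q) = 0.99.
q = −ln(1 − 0.99) / 3.009 = 4.6052 / 3.009 = 1.530.

[0.000, 1.530]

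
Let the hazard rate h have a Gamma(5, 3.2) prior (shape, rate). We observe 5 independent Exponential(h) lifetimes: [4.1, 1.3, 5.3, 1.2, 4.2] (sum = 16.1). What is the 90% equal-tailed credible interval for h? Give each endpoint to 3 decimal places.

[0.281, 0.814]

Posterior: Gamma(5+5, 3.2+16.1) = Gamma(10, 19.3) (shape, rate).
Equal-tailed 90% interval: Gamma(10, 19.3) quantiles at 0.05 and 0.95.
Posterior mean ≈ 0.518, SD ≈ 0.164; a Normal approximation gives roughly [0.249, 0.788].
Exact: lower = 0.281; upper = 0.814.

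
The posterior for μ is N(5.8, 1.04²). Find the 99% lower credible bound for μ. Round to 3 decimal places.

Need L with P(μ ≥ L) = 0.99: L = 5.8 − z_{0.01}·1.04.
z = 2.326; L = 5.8 − 2.326 × 1.04 = 3.381.

3.381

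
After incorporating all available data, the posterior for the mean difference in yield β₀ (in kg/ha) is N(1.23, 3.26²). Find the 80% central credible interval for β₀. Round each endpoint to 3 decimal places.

The posterior is symmetric, so the 80% equal-tailed interval is β₀ = 1.23 ± z·3.26 with z = 1.282.
Half-width: 1.282 × 3.26 = 4.178.
1.23 − 4.178 = -2.948; 1.23 + 4.178 = 5.408.

[-2.948, 5.408]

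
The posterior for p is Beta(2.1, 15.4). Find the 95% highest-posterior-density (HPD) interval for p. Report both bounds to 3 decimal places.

[0.005, 0.267]

The posterior is unimodal and skewed, so the HPD interval has equal density at both endpoints and is the shortest 95% interval.
Solving f(0.005) = f(0.267) with F(0.267) − F(0.005) = 0.95 gives [0.005, 0.267].
For comparison, the equal-tailed interval is [0.017, 0.303]; the HPD is narrower and shifted toward the mode.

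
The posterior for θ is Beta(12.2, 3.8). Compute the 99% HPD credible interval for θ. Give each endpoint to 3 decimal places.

[0.478, 0.969]

The posterior is unimodal and skewed, so the HPD interval has equal density at both endpoints and is the shortest 99% interval.
Solving f(0.478) = f(0.969) with F(0.969) − F(0.478) = 0.99 gives [0.478, 0.969].
For comparison, the equal-tailed interval is [0.454, 0.957]; the HPD is narrower and shifted toward the mode.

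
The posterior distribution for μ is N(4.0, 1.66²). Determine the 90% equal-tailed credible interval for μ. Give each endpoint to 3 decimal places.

The posterior is symmetric, so the 90% equal-tailed interval is μ = 4.0 ± z·1.66 with z = 1.645.
Half-width: 1.645 × 1.66 = 2.730.
4.0 − 2.730 = 1.270; 4.0 + 2.730 = 6.730.

[1.270, 6.730]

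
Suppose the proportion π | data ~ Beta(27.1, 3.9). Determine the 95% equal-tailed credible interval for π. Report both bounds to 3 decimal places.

[0.739, 0.964]

Posterior: Beta(27.1, 3.9).
Equal-tailed 95% interval: the 0.025 and 0.975 quantiles of Beta(27.1, 3.9).
Posterior mean ≈ 0.874, SD ≈ 0.059; a Normal approximation gives roughly [0.759, 0.989].
Exact: F⁻¹(0.025) = 0.739; F⁻¹(0.975) = 0.964.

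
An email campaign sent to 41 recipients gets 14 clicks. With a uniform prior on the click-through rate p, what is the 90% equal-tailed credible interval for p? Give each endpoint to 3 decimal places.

[0.235, 0.471]

Posterior: Beta(1+14, 1+27) = Beta(15, 28).
Equal-tailed 90% interval: the 0.05 and 0.95 quantiles of Beta(15, 28).
Posterior mean ≈ 0.349, SD ≈ 0.072; a Normal approximation gives roughly [0.231, 0.467].
Exact: F⁻¹(0.05) = 0.235; F⁻¹(0.95) = 0.471.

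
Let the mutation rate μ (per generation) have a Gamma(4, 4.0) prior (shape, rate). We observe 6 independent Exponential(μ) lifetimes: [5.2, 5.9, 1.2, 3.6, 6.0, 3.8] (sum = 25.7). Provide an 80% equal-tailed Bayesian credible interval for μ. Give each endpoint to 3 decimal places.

Posterior: Gamma(4+6, 4.0+25.7) = Gamma(10, 29.7) (shape, rate).
Equal-tailed 80% interval: Gamma(10, 29.7) quantiles at 0.1 and 0.9.
Posterior mean ≈ 0.337, SD ≈ 0.106; a Normal approximation gives roughly [0.200, 0.473].
Exact: lower = 0.209; upper = 0.478.

[0.209, 0.478]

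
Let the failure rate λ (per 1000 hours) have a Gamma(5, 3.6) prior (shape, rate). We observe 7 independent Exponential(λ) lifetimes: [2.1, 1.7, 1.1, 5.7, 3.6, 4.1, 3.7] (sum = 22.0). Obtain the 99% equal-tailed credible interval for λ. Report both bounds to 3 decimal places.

[0.193, 0.890]

Posterior: Gamma(5+7, 3.6+22.0) = Gamma(12, 25.6) (shape, rate).
Equal-tailed 99% interval: Gamma(12, 25.6) quantiles at 0.005 and 0.995.
Posterior mean ≈ 0.469, SD ≈ 0.135; a Normal approximation gives roughly [0.120, 0.817].
Exact: lower = 0.193; upper = 0.890.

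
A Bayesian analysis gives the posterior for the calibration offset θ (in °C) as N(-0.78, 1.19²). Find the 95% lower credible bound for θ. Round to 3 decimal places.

-2.737

Need L with P(θ ≥ L) = 0.95: L = -0.78 − z_{0.05}·1.19.
z = 1.645; L = -0.78 − 1.645 × 1.19 = -2.737.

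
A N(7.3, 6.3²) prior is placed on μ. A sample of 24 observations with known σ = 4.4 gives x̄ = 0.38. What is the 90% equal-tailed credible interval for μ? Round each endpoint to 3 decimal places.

Posterior precision = 1/6.3² + 24/4.4² = 0.0252 + 1.2397 = 1.2649, so posterior SD = 0.8892.
Posterior mean = (7.3/6.3² + 24·0.38/4.4²) / 1.2649 = 0.5178.
Interval: 0.5178 ± 1.645 × 0.8892 → [-0.945, 1.980].

[-0.945, 1.980]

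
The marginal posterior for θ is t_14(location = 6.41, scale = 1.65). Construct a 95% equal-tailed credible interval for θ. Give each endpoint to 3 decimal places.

The t_14 distribution is symmetric; the 95% interval is 6.41 ± t·1.65 with t_{0.975,14} = 2.145.
Half-width: 2.145 × 1.65 = 3.539.
6.41 − 3.539 = 2.871; 6.41 + 3.539 = 9.949.

[2.871, 9.949]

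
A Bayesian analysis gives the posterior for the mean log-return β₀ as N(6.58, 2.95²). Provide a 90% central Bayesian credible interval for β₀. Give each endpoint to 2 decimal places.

[1.73, 11.43]

The posterior is symmetric, so the 90% equal-tailed interval is β₀ = 6.58 ± z·2.95 with z = 1.645.
Half-width: 1.645 × 2.95 = 4.85.
6.58 − 4.85 = 1.73; 6.58 + 4.85 = 11.43.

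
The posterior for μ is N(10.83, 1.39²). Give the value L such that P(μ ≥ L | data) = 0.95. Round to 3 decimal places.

Need L with P(μ ≥ L) = 0.95: L = 10.83 − z_{0.05}·1.39.
z = 1.645; L = 10.83 − 1.645 × 1.39 = 8.544.

8.544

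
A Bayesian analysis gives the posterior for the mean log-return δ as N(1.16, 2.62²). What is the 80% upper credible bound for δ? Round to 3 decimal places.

3.365

Need U with P(δ ≤ U) = 0.80: U = 1.16 + z_{0.2}·2.62.
z = 0.842; U = 1.16 + 0.842 × 2.62 = 3.365.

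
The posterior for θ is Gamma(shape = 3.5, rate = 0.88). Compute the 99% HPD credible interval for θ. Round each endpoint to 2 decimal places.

[0.28, 10.58]

The posterior is unimodal and skewed, so the HPD interval has equal density at both endpoints and is the shortest 99% interval.
Solving f(0.28) = f(10.58) with F(10.58) − F(0.28) = 0.99 gives [0.28, 10.58].
For comparison, the equal-tailed interval is [0.56, 11.52]; the HPD is narrower and shifted toward the mode.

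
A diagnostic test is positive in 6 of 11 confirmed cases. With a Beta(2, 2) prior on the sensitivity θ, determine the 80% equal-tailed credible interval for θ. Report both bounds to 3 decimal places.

Posterior: Beta(2+6, 2+5) = Beta(8, 7).
Equal-tailed 80% interval: the 0.1 and 0.9 quantiles of Beta(8, 7).
Posterior mean ≈ 0.533, SD ≈ 0.125; a Normal approximation gives roughly [0.373, 0.693].
Exact: F⁻¹(0.1) = 0.369; F⁻¹(0.9) = 0.695.

[0.369, 0.695]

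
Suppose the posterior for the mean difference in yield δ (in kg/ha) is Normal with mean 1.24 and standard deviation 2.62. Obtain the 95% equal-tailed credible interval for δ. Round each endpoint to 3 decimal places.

[-3.895, 6.375]

The posterior is symmetric, so the 95% equal-tailed interval is δ = 1.24 ± z·2.62 with z = 1.960.
Half-width: 1.960 × 2.62 = 5.135.
1.24 − 5.135 = -3.895; 1.24 + 5.135 = 6.375.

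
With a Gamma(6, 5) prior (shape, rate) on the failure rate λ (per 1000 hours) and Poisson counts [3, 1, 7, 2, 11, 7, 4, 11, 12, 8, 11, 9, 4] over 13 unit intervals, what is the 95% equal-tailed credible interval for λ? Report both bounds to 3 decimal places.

[4.320, 6.452]

Posterior: Gamma(6+90, 5+13) = Gamma(96, 18) (shape, rate).
Equal-tailed 95% interval: Gamma(96, 18) quantiles at 0.025 and 0.975.
Posterior mean ≈ 5.333, SD ≈ 0.544; a Normal approximation gives roughly [4.266, 6.400].
Exact: lower = 4.320; upper = 6.452.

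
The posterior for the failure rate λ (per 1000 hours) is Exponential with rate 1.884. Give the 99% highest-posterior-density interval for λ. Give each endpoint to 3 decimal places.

The exponential density is strictly decreasing on [0, ∞), so the HPD interval is anchored at 0: [0, q] with P(λ ≤ q) = 0.99.
q = −ln(1 − 0.99) / 1.884 = 4.6052 / 1.884 = 2.444.

[0.000, 2.444]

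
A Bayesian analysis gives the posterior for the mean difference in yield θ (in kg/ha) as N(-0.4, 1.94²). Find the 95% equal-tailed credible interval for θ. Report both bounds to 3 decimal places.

[-4.202, 3.402]

The posterior is symmetric, so the 95% equal-tailed interval is θ = -0.4 ± z·1.94 with z = 1.960.
Half-width: 1.960 × 1.94 = 3.802.
-0.4 − 3.802 = -4.202; -0.4 + 3.802 = 3.402.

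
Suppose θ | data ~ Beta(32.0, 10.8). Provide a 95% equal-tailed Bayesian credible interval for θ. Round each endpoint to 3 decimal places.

[0.609, 0.864]

Posterior: Beta(32.0, 10.8).
Equal-tailed 95% interval: the 0.025 and 0.975 quantiles of Beta(32.0, 10.8).
Posterior mean ≈ 0.748, SD ≈ 0.066; a Normal approximation gives roughly [0.619, 0.876].
Exact: F⁻¹(0.025) = 0.609; F⁻¹(0.975) = 0.864.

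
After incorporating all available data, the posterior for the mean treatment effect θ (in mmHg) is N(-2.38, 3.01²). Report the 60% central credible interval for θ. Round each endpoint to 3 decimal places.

[-4.913, 0.153]

The posterior is symmetric, so the 60% equal-tailed interval is θ = -2.38 ± z·3.01 with z = 0.842.
Half-width: 0.842 × 3.01 = 2.533.
-2.38 − 2.533 = -4.913; -2.38 + 2.533 = 0.153.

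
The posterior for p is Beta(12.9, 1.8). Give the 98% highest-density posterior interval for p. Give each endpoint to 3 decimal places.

[0.662, 0.999]

The posterior is unimodal and skewed, so the HPD interval has equal density at both endpoints and is the shortest 98% interval.
Solving f(0.662) = f(0.999) with F(0.999) − F(0.662) = 0.98 gives [0.662, 0.999].
For comparison, the equal-tailed interval is [0.624, 0.992]; the HPD is narrower and shifted toward the mode.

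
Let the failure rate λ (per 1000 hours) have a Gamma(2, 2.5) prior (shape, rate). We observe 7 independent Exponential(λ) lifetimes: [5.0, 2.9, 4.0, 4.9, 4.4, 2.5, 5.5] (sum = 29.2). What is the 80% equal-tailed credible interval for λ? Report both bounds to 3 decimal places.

[0.171, 0.410]

Posterior: Gamma(2+7, 2.5+29.2) = Gamma(9, 31.7) (shape, rate).
Equal-tailed 80% interval: Gamma(9, 31.7) quantiles at 0.1 and 0.9.
Posterior mean ≈ 0.284, SD ≈ 0.095; a Normal approximation gives roughly [0.163, 0.405].
Exact: lower = 0.171; upper = 0.410.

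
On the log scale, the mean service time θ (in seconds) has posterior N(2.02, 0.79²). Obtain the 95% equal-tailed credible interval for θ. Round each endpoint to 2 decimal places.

[1.60, 35.46]

On the log scale the 95% interval is 2.02 ± 1.960 × 0.79 = [0.4716, 3.5684].
Exponentiate: [e^0.4716, e^3.5684] = [1.60, 35.46].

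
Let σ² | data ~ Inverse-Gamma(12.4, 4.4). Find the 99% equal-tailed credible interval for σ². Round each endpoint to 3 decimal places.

Inverse-Gamma(12.4, 4.4) quantiles: F⁻¹(0.005) and F⁻¹(0.995).
Equivalently, 1/σ² ~ Gamma(12.4, rate = 4.4); invert its 0.995 and 0.005 quantiles.
Posterior mean ≈ 0.386, SD ≈ 0.120; a Normal approximation gives roughly [0.078, 0.694].
Exact: lower = 0.189; upper = 0.847.

[0.189, 0.847]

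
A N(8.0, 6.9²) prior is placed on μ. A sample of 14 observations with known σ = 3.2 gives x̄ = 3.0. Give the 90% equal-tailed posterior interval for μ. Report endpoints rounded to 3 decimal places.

Posterior precision = 1/6.9² + 14/3.2² = 0.0210 + 1.3672 = 1.3882, so posterior SD = 0.8487.
Posterior mean = (8.0/6.9² + 14·3.0/3.2²) / 1.3882 = 3.0757.
Interval: 3.0757 ± 1.645 × 0.8487 → [1.680, 4.472].

[1.680, 4.472]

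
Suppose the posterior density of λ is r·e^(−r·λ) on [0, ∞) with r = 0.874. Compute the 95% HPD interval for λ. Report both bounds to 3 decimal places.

[0.000, 3.428]

The exponential density is strictly decreasing on [0, ∞), so the HPD interval is anchored at 0: [0, q] with P(λ ≤ q) = 0.95.
q = −ln(1 − 0.95) / 0.874 = 2.9957 / 0.874 = 3.428.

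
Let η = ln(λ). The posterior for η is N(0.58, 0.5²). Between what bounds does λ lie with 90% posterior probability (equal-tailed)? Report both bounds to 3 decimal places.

[0.785, 4.065]

On the log scale the 90% interval is 0.58 ± 1.645 × 0.5 = [-0.2424, 1.4024].
Exponentiate: [e^-0.2424, e^1.4024] = [0.785, 4.065].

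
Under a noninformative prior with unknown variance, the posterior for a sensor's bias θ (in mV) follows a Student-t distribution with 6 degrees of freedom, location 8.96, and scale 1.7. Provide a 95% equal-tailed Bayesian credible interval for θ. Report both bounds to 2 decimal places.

The t_6 distribution is symmetric; the 95% interval is 8.96 ± t·1.7 with t_{0.975,6} = 2.447.
Half-width: 2.447 × 1.7 = 4.16.
8.96 − 4.16 = 4.80; 8.96 + 4.16 = 13.12.

[4.80, 13.12]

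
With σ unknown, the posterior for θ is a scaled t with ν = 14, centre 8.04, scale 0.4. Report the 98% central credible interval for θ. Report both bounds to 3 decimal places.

[6.990, 9.090]

The t_14 distribution is symmetric; the 98% interval is 8.04 ± t·0.4 with t_{0.99,14} = 2.624.
Half-width: 2.624 × 0.4 = 1.050.
8.04 − 1.050 = 6.990; 8.04 + 1.050 = 9.090.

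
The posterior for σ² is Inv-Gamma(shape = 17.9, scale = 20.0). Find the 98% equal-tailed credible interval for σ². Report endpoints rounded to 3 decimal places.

Inverse-Gamma(17.9, 20.0) quantiles: F⁻¹(0.01) and F⁻¹(0.99).
Equivalently, 1/σ² ~ Gamma(17.9, rate = 20.0); invert its 0.99 and 0.01 quantiles.
Posterior mean ≈ 1.183, SD ≈ 0.297; a Normal approximation gives roughly [0.493, 1.874].
Exact: lower = 0.685; upper = 2.096.

[0.685, 2.096]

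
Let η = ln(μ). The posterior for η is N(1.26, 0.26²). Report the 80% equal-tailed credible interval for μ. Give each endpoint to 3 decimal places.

On the log scale the 80% interval is 1.26 ± 1.282 × 0.26 = [0.9268, 1.5932].
Exponentiate: [e^0.9268, e^1.5932] = [2.526, 4.919].

[2.526, 4.919]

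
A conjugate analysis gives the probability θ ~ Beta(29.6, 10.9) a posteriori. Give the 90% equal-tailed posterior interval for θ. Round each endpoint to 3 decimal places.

Posterior: Beta(29.6, 10.9).
Equal-tailed 90% interval: the 0.05 and 0.95 quantiles of Beta(29.6, 10.9).
Posterior mean ≈ 0.731, SD ≈ 0.069; a Normal approximation gives roughly [0.618, 0.844].
Exact: F⁻¹(0.05) = 0.611; F⁻¹(0.95) = 0.837.

[0.611, 0.837]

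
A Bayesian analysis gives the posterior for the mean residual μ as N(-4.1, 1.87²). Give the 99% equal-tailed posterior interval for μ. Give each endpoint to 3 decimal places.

[-8.917, 0.717]

The posterior is symmetric, so the 99% equal-tailed interval is μ = -4.1 ± z·1.87 with z = 2.576.
Half-width: 2.576 × 1.87 = 4.817.
-4.1 − 4.817 = -8.917; -4.1 + 4.817 = 0.717.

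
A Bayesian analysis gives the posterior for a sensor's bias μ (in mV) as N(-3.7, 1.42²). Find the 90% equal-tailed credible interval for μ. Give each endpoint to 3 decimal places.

The posterior is symmetric, so the 90% equal-tailed interval is μ = -3.7 ± z·1.42 with z = 1.645.
Half-width: 1.645 × 1.42 = 2.336.
-3.7 − 2.336 = -6.036; -3.7 + 2.336 = -1.364.

[-6.036, -1.364]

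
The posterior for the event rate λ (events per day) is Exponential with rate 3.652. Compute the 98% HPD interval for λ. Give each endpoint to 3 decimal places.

The exponential density is strictly decreasing on [0, ∞), so the HPD interval is anchored at 0: [0, q] with P(λ ≤ q) = 0.98.
q = −ln(1 − 0.98) / 3.652 = 3.9120 / 3.652 = 1.071.

[0.000, 1.071]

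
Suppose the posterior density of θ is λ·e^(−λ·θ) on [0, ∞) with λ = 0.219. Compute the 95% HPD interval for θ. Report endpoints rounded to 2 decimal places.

The exponential density is strictly decreasing on [0, ∞), so the HPD interval is anchored at 0: [0, q] with P(θ ≤ q) = 0.95.
q = −ln(1 − 0.95) / 0.219 = 2.9957 / 0.219 = 13.68.

[0.00, 13.68]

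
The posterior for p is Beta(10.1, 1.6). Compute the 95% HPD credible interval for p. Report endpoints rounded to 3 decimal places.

[0.675, 0.999]

The posterior is unimodal and skewed, so the HPD interval has equal density at both endpoints and is the shortest 95% interval.
Solving f(0.675) = f(0.999) with F(0.999) − F(0.675) = 0.95 gives [0.675, 0.999].
For comparison, the equal-tailed interval is [0.626, 0.987]; the HPD is narrower and shifted toward the mode.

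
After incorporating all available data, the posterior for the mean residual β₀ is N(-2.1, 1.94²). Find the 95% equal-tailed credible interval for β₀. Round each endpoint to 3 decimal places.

[-5.902, 1.702]

The posterior is symmetric, so the 95% equal-tailed interval is β₀ = -2.1 ± z·1.94 with z = 1.960.
Half-width: 1.960 × 1.94 = 3.802.
-2.1 − 3.802 = -5.902; -2.1 + 3.802 = 1.702.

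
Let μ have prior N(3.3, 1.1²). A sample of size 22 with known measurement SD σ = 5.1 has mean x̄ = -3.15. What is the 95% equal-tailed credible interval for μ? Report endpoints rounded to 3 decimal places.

Posterior precision = 1/1.1² + 22/5.1² = 0.8264 + 0.8458 = 1.6723, so posterior SD = 0.7733.
Posterior mean = (3.3/1.1² + 22·-3.15/5.1²) / 1.6723 = 0.0376.
Interval: 0.0376 ± 1.960 × 0.7733 → [-1.478, 1.553].

[-1.478, 1.553]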